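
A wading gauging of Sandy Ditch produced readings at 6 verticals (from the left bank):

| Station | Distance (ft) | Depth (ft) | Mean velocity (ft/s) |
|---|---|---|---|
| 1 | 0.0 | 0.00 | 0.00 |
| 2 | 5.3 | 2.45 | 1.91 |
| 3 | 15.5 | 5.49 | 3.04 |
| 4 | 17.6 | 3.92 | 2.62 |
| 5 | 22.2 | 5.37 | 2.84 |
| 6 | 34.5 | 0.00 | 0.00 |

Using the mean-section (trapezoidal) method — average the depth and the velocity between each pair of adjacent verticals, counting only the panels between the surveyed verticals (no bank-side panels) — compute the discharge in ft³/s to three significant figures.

Panel 1-2: Δb = 5.3 ft, d̄ = (0.00+2.45)/2 = 1.225, v̄ = (0.00+1.91)/2 = 0.955 → q = 5.3×1.225×0.955 = 6.200 ft³/s
Panel 2-3: Δb = 10.2 ft, d̄ = (2.45+5.49)/2 = 3.97, v̄ = (1.91+3.04)/2 = 2.475 → q = 10.2×3.97×2.475 = 100.2 ft³/s
Panel 3-4: Δb = 2.1 ft, d̄ = (5.49+3.92)/2 = 4.705, v̄ = (3.04+2.62)/2 = 2.83 → q = 2.1×4.705×2.83 = 27.96 ft³/s
Panel 4-5: Δb = 4.6 ft, d̄ = (3.92+5.37)/2 = 4.645, v̄ = (2.62+2.84)/2 = 2.73 → q = 4.6×4.645×2.73 = 58.33 ft³/s
Panel 5-6: Δb = 12.3 ft, d̄ = (5.37+0.00)/2 = 2.685, v̄ = (2.84+0.00)/2 = 1.42 → q = 12.3×2.685×1.42 = 46.90 ft³/s
Q = Σ q = 239.6 ft³/s

240 ft³/s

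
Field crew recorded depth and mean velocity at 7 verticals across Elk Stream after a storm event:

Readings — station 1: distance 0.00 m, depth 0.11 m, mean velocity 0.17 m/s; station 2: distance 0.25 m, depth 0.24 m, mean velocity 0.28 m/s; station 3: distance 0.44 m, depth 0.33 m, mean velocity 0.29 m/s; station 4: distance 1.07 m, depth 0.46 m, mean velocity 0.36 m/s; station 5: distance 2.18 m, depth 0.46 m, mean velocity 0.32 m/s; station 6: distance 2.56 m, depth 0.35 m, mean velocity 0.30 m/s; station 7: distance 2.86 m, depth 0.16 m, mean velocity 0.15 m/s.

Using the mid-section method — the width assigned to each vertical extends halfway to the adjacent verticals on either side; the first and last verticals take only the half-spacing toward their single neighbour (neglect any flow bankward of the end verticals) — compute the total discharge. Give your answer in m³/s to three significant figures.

0.349 m³/s

w_1 = (0.25 − 0.00)/2 = 0.125 m; q_1 = 0.17 × 0.11 × 0.125 = 0.002338 m³/s
w_2 = (0.44 − 0.00)/2 = 0.22 m; q_2 = 0.28 × 0.24 × 0.22 = 0.01478 m³/s
w_3 = (1.07 − 0.25)/2 = 0.41 m; q_3 = 0.29 × 0.33 × 0.41 = 0.03924 m³/s
w_4 = (2.18 − 0.44)/2 = 0.87 m; q_4 = 0.36 × 0.46 × 0.87 = 0.1441 m³/s
w_5 = (2.56 − 1.07)/2 = 0.745 m; q_5 = 0.32 × 0.46 × 0.745 = 0.1097 m³/s
w_6 = (2.86 − 2.18)/2 = 0.34 m; q_6 = 0.30 × 0.35 × 0.34 = 0.03570 m³/s
w_7 = (2.86 − 2.56)/2 = 0.15 m; q_7 = 0.15 × 0.16 × 0.15 = 0.003600 m³/s
Q = Σ qᵢ = 0.3494 m³/s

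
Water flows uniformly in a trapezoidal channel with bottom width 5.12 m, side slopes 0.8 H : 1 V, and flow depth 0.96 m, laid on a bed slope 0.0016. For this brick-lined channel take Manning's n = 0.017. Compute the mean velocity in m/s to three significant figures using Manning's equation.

A = (b + z·y)·y = (5.12 + 0.8×0.96)×0.96 = 5.652 m²
P = b + 2y√(1+z²) = 5.12 + 2×0.96×√(1+0.8²) = 7.579 m
R = A/P = 5.652/7.579 = 0.7458 m
Q = (1/n)·A·R^(2/3)·S^(1/2) = (1/0.017) × 5.652 × 0.7458^(2/3) × 0.0016^(1/2) = 10.94 m³/s
V = Q/A = 10.94/5.652 = 1.935 m/s

1.94 m/s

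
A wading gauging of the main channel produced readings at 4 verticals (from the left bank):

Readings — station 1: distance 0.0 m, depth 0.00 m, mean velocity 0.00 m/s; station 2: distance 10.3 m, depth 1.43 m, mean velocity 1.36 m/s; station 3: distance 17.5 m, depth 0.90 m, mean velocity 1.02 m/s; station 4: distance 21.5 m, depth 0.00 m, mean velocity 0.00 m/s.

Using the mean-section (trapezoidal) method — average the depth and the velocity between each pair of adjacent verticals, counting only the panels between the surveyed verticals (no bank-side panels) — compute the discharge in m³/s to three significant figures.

15.9 m³/s

Panel 1-2: Δb = 10.3 m, d̄ = (0.00+1.43)/2 = 0.715, v̄ = (0.00+1.36)/2 = 0.68 → q = 10.3×0.715×0.68 = 5.008 m³/s
Panel 2-3: Δb = 7.2 m, d̄ = (1.43+0.90)/2 = 1.165, v̄ = (1.36+1.02)/2 = 1.19 → q = 7.2×1.165×1.19 = 9.982 m³/s
Panel 3-4: Δb = 4 m, d̄ = (0.90+0.00)/2 = 0.45, v̄ = (1.02+0.00)/2 = 0.51 → q = 4×0.45×0.51 = 0.9180 m³/s
Q = Σ q = 15.91 m³/s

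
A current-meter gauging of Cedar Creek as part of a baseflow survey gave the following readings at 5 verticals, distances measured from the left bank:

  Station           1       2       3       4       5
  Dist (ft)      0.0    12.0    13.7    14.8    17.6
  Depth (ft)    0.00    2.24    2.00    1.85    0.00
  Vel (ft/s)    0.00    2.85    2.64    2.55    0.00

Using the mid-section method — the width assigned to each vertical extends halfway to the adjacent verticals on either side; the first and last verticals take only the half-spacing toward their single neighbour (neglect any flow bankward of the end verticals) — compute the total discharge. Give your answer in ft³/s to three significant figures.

w_2 = (13.7 − 0.0)/2 = 6.85 ft; q_2 = 2.85 × 2.24 × 6.85 = 43.73 ft³/s
w_3 = (14.8 − 12.0)/2 = 1.4 ft; q_3 = 2.64 × 2.00 × 1.4 = 7.392 ft³/s
w_4 = (17.6 − 13.7)/2 = 1.95 ft; q_4 = 2.55 × 1.85 × 1.95 = 9.199 ft³/s
Stations 1, 5 contribute zero (depth or velocity is 0).
Q = Σ qᵢ = 60.32 ft³/s

60.3 ft³/s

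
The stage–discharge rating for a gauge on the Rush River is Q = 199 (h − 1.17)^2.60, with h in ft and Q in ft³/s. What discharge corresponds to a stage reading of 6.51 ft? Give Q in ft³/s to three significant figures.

15500 ft³/s

Q = 199 × (6.51 − 1.17)^2.60 = 199 × 5.34^2.60 = 15500 ft³/s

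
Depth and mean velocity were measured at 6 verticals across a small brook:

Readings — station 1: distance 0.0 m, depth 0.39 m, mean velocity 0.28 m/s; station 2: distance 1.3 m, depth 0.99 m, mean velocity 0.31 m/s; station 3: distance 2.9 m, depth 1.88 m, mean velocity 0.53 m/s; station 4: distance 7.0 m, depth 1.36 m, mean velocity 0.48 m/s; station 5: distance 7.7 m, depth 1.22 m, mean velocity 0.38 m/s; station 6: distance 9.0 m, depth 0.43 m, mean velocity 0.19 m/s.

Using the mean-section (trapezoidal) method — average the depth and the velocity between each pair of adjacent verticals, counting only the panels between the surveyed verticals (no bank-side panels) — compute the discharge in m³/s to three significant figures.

5.28 m³/s

Panel 1-2: Δb = 1.3 m, d̄ = (0.39+0.99)/2 = 0.69, v̄ = (0.28+0.31)/2 = 0.295 → q = 1.3×0.69×0.295 = 0.2646 m³/s
Panel 2-3: Δb = 1.6 m, d̄ = (0.99+1.88)/2 = 1.435, v̄ = (0.31+0.53)/2 = 0.42 → q = 1.6×1.435×0.42 = 0.9643 m³/s
Panel 3-4: Δb = 4.1 m, d̄ = (1.88+1.36)/2 = 1.62, v̄ = (0.53+0.48)/2 = 0.505 → q = 4.1×1.62×0.505 = 3.354 m³/s
Panel 4-5: Δb = 0.7 m, d̄ = (1.36+1.22)/2 = 1.29, v̄ = (0.48+0.38)/2 = 0.43 → q = 0.7×1.29×0.43 = 0.3883 m³/s
Panel 5-6: Δb = 1.3 m, d̄ = (1.22+0.43)/2 = 0.825, v̄ = (0.38+0.19)/2 = 0.285 → q = 1.3×0.825×0.285 = 0.3057 m³/s
Q = Σ q = 5.277 m³/s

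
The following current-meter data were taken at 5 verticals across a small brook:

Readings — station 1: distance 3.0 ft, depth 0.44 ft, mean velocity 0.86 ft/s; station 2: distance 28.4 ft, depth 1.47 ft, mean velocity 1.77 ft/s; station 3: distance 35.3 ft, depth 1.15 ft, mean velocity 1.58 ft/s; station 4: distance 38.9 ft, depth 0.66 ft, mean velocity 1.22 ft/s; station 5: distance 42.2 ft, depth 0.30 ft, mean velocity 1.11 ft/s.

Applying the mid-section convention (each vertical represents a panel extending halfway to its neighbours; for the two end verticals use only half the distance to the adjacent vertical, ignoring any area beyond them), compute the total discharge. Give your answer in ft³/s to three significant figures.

w_1 = (28.4 − 3.0)/2 = 12.7 ft; q_1 = 0.86 × 0.44 × 12.7 = 4.806 ft³/s
w_2 = (35.3 − 3.0)/2 = 16.15 ft; q_2 = 1.77 × 1.47 × 16.15 = 42.02 ft³/s
w_3 = (38.9 − 28.4)/2 = 5.25 ft; q_3 = 1.58 × 1.15 × 5.25 = 9.539 ft³/s
w_4 = (42.2 − 35.3)/2 = 3.45 ft; q_4 = 1.22 × 0.66 × 3.45 = 2.778 ft³/s
w_5 = (42.2 − 38.9)/2 = 1.65 ft; q_5 = 1.11 × 0.30 × 1.65 = 0.5495 ft³/s
Q = Σ qᵢ = 59.69 ft³/s

59.7 ft³/s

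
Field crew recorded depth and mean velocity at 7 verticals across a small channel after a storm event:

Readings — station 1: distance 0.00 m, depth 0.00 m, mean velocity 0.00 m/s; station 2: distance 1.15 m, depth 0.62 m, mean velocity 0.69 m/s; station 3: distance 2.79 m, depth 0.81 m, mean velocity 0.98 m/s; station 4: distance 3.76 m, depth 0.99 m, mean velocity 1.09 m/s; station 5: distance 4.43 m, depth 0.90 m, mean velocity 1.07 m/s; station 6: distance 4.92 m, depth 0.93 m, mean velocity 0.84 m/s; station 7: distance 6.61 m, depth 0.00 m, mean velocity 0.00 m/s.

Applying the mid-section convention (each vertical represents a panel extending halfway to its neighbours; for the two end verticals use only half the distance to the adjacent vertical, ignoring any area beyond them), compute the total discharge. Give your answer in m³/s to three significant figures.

w_2 = (2.79 − 0.00)/2 = 1.395 m; q_2 = 0.69 × 0.62 × 1.395 = 0.5968 m³/s
w_3 = (3.76 − 1.15)/2 = 1.305 m; q_3 = 0.98 × 0.81 × 1.305 = 1.036 m³/s
w_4 = (4.43 − 2.79)/2 = 0.82 m; q_4 = 1.09 × 0.99 × 0.82 = 0.8849 m³/s
w_5 = (4.92 − 3.76)/2 = 0.58 m; q_5 = 1.07 × 0.90 × 0.58 = 0.5585 m³/s
w_6 = (6.61 − 4.43)/2 = 1.09 m; q_6 = 0.84 × 0.93 × 1.09 = 0.8515 m³/s
Stations 1, 7 contribute zero (depth or velocity is 0).
Q = Σ qᵢ = 3.928 m³/s

3.93 m³/s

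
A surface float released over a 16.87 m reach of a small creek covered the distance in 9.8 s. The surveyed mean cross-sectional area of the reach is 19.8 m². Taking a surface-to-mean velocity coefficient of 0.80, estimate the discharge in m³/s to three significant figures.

27.3 m³/s

v_surface = L / t̄ = 16.87 / 9.8 = 1.721 m/s
v_mean = 0.80 × 1.721 = 1.377 m/s
Q = A × v_mean = 19.8 × 1.377 = 27.27 m³/s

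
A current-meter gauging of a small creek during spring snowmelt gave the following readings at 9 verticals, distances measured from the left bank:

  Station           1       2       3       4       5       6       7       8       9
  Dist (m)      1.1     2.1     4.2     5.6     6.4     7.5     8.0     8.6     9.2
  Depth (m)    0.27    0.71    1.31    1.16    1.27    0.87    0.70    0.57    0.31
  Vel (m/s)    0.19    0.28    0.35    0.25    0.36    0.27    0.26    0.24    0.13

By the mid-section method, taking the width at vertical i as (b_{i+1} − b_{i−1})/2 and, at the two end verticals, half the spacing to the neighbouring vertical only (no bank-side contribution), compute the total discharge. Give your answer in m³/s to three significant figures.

w_1 = (2.1 − 1.1)/2 = 0.5 m; q_1 = 0.19 × 0.27 × 0.5 = 0.02565 m³/s
w_2 = (4.2 − 1.1)/2 = 1.55 m; q_2 = 0.28 × 0.71 × 1.55 = 0.3081 m³/s
w_3 = (5.6 − 2.1)/2 = 1.75 m; q_3 = 0.35 × 1.31 × 1.75 = 0.8024 m³/s
w_4 = (6.4 − 4.2)/2 = 1.1 m; q_4 = 0.25 × 1.16 × 1.1 = 0.3190 m³/s
w_5 = (7.5 − 5.6)/2 = 0.95 m; q_5 = 0.36 × 1.27 × 0.95 = 0.4343 m³/s
w_6 = (8.0 − 6.4)/2 = 0.8 m; q_6 = 0.27 × 0.87 × 0.8 = 0.1879 m³/s
w_7 = (8.6 − 7.5)/2 = 0.55 m; q_7 = 0.26 × 0.70 × 0.55 = 0.1001 m³/s
w_8 = (9.2 − 8.0)/2 = 0.6 m; q_8 = 0.24 × 0.57 × 0.6 = 0.08208 m³/s
w_9 = (9.2 − 8.6)/2 = 0.3 m; q_9 = 0.13 × 0.31 × 0.3 = 0.01209 m³/s
Q = Σ qᵢ = 2.272 m³/s

2.27 m³/s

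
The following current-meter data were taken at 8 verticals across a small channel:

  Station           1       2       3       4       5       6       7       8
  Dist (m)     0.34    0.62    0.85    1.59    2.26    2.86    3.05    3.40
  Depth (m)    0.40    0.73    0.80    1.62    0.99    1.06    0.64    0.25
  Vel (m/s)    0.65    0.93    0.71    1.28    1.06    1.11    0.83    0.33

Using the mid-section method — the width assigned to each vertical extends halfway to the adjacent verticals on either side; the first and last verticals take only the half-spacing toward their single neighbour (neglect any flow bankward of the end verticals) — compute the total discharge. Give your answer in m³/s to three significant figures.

3.24 m³/s

w_1 = (0.62 − 0.34)/2 = 0.14 m; q_1 = 0.65 × 0.40 × 0.14 = 0.03640 m³/s
w_2 = (0.85 − 0.34)/2 = 0.255 m; q_2 = 0.93 × 0.73 × 0.255 = 0.1731 m³/s
w_3 = (1.59 − 0.62)/2 = 0.485 m; q_3 = 0.71 × 0.80 × 0.485 = 0.2755 m³/s
w_4 = (2.26 − 0.85)/2 = 0.705 m; q_4 = 1.28 × 1.62 × 0.705 = 1.462 m³/s
w_5 = (2.86 − 1.59)/2 = 0.635 m; q_5 = 1.06 × 0.99 × 0.635 = 0.6664 m³/s
w_6 = (3.05 − 2.26)/2 = 0.395 m; q_6 = 1.11 × 1.06 × 0.395 = 0.4648 m³/s
w_7 = (3.40 − 2.86)/2 = 0.27 m; q_7 = 0.83 × 0.64 × 0.27 = 0.1434 m³/s
w_8 = (3.40 − 3.05)/2 = 0.175 m; q_8 = 0.33 × 0.25 × 0.175 = 0.01444 m³/s
Q = Σ qᵢ = 3.236 m³/s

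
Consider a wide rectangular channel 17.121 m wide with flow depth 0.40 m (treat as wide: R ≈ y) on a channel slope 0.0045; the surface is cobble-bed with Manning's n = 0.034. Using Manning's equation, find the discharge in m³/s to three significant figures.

A = b·y = 17.121 × 0.40 = 6.848 m²
Wide channel: R ≈ y = 0.40 m
Q = (1/n)·A·R^(2/3)·S^(1/2) = (1/0.034) × 6.848 × 0.4000^(2/3) × 0.0045^(1/2) = 7.335 m³/s

7.34 m³/s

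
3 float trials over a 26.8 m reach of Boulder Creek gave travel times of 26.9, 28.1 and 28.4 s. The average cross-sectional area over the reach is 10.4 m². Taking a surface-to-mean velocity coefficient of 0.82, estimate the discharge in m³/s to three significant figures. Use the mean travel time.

8.22 m³/s

t̄ = (26.9 + 28.1 + 28.4) / 3 = 27.8 s
v_surface = L / t̄ = 26.8 / 27.8 = 0.9640 m/s
v_mean = 0.82 × 0.9640 = 0.7905 m/s
Q = A × v_mean = 10.4 × 0.7905 = 8.221 m³/s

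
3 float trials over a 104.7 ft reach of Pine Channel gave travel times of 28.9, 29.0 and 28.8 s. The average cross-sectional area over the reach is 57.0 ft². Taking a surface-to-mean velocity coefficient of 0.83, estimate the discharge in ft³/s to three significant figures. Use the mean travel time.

t̄ = (28.9 + 29.0 + 28.8) / 3 = 28.9 s
v_surface = L / t̄ = 104.7 / 28.9 = 3.623 ft/s
v_mean = 0.83 × 3.623 = 3.007 ft/s
Q = A × v_mean = 57.0 × 3.007 = 171.4 ft³/s

171 ft³/s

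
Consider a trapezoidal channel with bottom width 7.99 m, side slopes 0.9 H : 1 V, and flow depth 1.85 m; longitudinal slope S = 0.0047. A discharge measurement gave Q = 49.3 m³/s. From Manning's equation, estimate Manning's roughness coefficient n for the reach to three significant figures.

A = (b + z·y)·y = (7.99 + 0.9×1.85)×1.85 = 17.86 m²
P = b + 2y√(1+z²) = 7.99 + 2×1.85×√(1+0.9²) = 12.97 m
R = A/P = 17.86/12.97 = 1.377 m
n = (1/Q)·A·R^(2/3)·S^(1/2) = (1/49.3) × 17.86 × 1.238 × 0.06856 = 0.03075

0.0307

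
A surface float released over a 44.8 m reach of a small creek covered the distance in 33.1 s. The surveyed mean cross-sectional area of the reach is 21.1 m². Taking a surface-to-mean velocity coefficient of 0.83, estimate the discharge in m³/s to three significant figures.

23.7 m³/s

v_surface = L / t̄ = 44.8 / 33.1 = 1.353 m/s
v_mean = 0.83 × 1.353 = 1.123 m/s
Q = A × v_mean = 21.1 × 1.123 = 23.70 m³/s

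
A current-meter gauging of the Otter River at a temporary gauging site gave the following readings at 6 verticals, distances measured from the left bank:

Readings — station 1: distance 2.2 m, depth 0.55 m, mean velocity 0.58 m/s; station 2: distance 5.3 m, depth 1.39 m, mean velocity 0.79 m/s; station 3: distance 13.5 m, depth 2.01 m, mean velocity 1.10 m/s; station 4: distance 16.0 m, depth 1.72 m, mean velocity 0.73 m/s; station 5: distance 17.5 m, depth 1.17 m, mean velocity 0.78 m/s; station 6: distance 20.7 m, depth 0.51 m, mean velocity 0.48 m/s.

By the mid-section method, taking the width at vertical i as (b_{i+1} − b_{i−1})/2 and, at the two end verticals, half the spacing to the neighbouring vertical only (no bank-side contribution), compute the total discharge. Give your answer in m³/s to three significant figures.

23.6 m³/s

w_1 = (5.3 − 2.2)/2 = 1.55 m; q_1 = 0.58 × 0.55 × 1.55 = 0.4945 m³/s
w_2 = (13.5 − 2.2)/2 = 5.65 m; q_2 = 0.79 × 1.39 × 5.65 = 6.204 m³/s
w_3 = (16.0 − 5.3)/2 = 5.35 m; q_3 = 1.10 × 2.01 × 5.35 = 11.83 m³/s
w_4 = (17.5 − 13.5)/2 = 2 m; q_4 = 0.73 × 1.72 × 2 = 2.511 m³/s
w_5 = (20.7 − 16.0)/2 = 2.35 m; q_5 = 0.78 × 1.17 × 2.35 = 2.145 m³/s
w_6 = (20.7 − 17.5)/2 = 1.6 m; q_6 = 0.48 × 0.51 × 1.6 = 0.3917 m³/s
Q = Σ qᵢ = 23.58 m³/s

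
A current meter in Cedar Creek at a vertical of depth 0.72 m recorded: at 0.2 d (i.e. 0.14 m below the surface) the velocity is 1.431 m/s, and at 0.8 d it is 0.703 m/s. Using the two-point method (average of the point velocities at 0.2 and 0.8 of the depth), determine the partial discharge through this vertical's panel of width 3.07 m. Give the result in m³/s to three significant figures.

2.36 m³/s

v̄ = (1.431 + 0.703) / 2 = 1.067 m/s
q = v̄ × d × w = 1.067 × 0.72 × 3.07 = 2.358 m³/s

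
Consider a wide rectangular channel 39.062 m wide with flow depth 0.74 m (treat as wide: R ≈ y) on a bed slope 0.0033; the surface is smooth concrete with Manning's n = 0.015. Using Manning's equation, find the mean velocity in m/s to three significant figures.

3.13 m/s

A = b·y = 39.062 × 0.74 = 28.91 m²
Wide channel: R ≈ y = 0.74 m
Q = (1/n)·A·R^(2/3)·S^(1/2) = (1/0.015) × 28.91 × 0.7400^(2/3) × 0.0033^(1/2) = 90.57 m³/s
V = Q/A = 90.57/28.91 = 3.133 m/s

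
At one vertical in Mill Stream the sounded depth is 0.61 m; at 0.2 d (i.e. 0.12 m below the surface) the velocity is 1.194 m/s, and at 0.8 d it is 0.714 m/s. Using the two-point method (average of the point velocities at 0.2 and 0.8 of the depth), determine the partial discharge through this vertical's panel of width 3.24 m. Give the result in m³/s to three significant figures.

1.89 m³/s

v̄ = (1.194 + 0.714) / 2 = 0.9540 m/s
q = v̄ × d × w = 0.9540 × 0.61 × 3.24 = 1.885 m³/s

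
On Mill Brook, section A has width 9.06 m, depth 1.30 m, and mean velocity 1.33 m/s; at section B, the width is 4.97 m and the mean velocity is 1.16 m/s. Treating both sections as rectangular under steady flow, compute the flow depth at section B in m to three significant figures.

2.72 m

Q = A₁V₁ = (9.06×1.30) × 1.33 = 15.66 m³/s
d₂ = Q/(b₂ V₂) = 15.66/(4.97×1.16) = 2.717 m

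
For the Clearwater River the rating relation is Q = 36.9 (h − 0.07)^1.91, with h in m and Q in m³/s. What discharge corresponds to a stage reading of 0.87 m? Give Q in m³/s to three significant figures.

Q = 36.9 × (0.87 − 0.07)^1.91 = 36.9 × 0.8^1.91 = 24.10 m³/s

24.1 m³/s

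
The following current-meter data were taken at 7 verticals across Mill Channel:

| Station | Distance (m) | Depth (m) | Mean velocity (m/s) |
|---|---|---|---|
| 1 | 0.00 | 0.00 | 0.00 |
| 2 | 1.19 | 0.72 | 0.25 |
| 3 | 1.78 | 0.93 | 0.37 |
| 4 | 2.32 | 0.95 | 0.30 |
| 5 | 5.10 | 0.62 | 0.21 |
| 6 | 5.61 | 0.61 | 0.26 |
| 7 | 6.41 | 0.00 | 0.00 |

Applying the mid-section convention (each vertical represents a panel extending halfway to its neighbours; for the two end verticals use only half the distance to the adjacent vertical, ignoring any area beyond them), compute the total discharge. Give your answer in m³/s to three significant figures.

w_2 = (1.78 − 0.00)/2 = 0.89 m; q_2 = 0.25 × 0.72 × 0.89 = 0.1602 m³/s
w_3 = (2.32 − 1.19)/2 = 0.565 m; q_3 = 0.37 × 0.93 × 0.565 = 0.1944 m³/s
w_4 = (5.10 − 1.78)/2 = 1.66 m; q_4 = 0.30 × 0.95 × 1.66 = 0.4731 m³/s
w_5 = (5.61 − 2.32)/2 = 1.645 m; q_5 = 0.21 × 0.62 × 1.645 = 0.2142 m³/s
w_6 = (6.41 − 5.10)/2 = 0.655 m; q_6 = 0.26 × 0.61 × 0.655 = 0.1039 m³/s
Stations 1, 7 contribute zero (depth or velocity is 0).
Q = Σ qᵢ = 1.146 m³/s

1.15 m³/s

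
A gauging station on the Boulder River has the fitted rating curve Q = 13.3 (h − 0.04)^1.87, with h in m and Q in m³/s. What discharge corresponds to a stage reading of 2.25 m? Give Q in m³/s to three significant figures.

58.6 m³/s

Q = 13.3 × (2.25 − 0.04)^1.87 = 13.3 × 2.21^1.87 = 58.60 m³/s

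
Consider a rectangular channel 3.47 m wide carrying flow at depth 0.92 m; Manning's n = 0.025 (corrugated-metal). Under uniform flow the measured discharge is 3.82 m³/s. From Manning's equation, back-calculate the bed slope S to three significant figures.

A = b·y = 3.47 × 0.92 = 3.192 m²
P = b + 2y = 3.47 + 2×0.92 = 5.310 m
R = A/P = 3.192/5.310 = 0.6012 m
S = (Q·n / (1·A·R^(2/3)))² = (3.82×0.025 / (1×3.192×0.7123))² = 0.001764

0.00176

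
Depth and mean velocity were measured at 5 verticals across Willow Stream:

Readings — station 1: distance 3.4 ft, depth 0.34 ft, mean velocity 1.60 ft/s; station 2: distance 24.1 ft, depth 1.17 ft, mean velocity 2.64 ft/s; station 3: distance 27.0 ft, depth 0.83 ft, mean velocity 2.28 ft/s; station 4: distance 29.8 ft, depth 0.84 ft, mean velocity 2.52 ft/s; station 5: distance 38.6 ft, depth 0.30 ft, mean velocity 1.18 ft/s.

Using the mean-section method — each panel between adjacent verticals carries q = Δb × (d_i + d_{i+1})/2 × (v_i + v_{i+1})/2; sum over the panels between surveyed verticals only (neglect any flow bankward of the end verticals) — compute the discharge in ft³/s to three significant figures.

Panel 1-2: Δb = 20.7 ft, d̄ = (0.34+1.17)/2 = 0.755, v̄ = (1.60+2.64)/2 = 2.12 → q = 20.7×0.755×2.12 = 33.13 ft³/s
Panel 2-3: Δb = 2.9 ft, d̄ = (1.17+0.83)/2 = 1, v̄ = (2.64+2.28)/2 = 2.46 → q = 2.9×1×2.46 = 7.134 ft³/s
Panel 3-4: Δb = 2.8 ft, d̄ = (0.83+0.84)/2 = 0.835, v̄ = (2.28+2.52)/2 = 2.4 → q = 2.8×0.835×2.4 = 5.611 ft³/s
Panel 4-5: Δb = 8.8 ft, d̄ = (0.84+0.30)/2 = 0.57, v̄ = (2.52+1.18)/2 = 1.85 → q = 8.8×0.57×1.85 = 9.280 ft³/s
Q = Σ q = 55.16 ft³/s

55.2 ft³/s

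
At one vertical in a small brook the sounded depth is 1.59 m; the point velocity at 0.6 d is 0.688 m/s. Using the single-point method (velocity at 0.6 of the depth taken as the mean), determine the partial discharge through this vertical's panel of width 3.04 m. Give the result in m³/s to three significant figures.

3.33 m³/s

v̄ = v₀.₆ = 0.688 m/s
q = v̄ × d × w = 0.6880 × 1.59 × 3.04 = 3.326 m³/s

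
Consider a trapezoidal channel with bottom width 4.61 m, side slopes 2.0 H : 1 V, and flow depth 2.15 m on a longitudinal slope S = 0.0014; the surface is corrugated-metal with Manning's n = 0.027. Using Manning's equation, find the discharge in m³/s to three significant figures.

32.4 m³/s

A = (b + z·y)·y = (4.61 + 2.0×2.15)×2.15 = 19.16 m²
P = b + 2y√(1+z²) = 4.61 + 2×2.15×√(1+2.0²) = 14.23 m
R = A/P = 19.16/14.23 = 1.347 m
Q = (1/n)·A·R^(2/3)·S^(1/2) = (1/0.027) × 19.16 × 1.347^(2/3) × 0.0014^(1/2) = 32.37 m³/s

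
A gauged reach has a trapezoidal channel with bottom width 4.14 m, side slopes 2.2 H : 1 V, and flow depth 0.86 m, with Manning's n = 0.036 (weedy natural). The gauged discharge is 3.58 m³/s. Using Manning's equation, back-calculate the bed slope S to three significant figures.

0.00115

A = (b + z·y)·y = (4.14 + 2.2×0.86)×0.86 = 5.188 m²
P = b + 2y√(1+z²) = 4.14 + 2×0.86×√(1+2.2²) = 8.297 m
R = A/P = 5.188/8.297 = 0.6253 m
S = (Q·n / (1·A·R^(2/3)))² = (3.58×0.036 / (1×5.188×0.7312))² = 0.001154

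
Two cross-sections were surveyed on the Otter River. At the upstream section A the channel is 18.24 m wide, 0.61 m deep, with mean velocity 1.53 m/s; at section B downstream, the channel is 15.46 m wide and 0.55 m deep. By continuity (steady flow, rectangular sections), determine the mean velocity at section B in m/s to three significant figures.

Q = A₁V₁ = (18.24×0.61) × 1.53 = 17.02 m³/s
A₂ = 15.46 × 0.55 = 8.503 m²
V₂ = Q/A₂ = 17.02/8.503 = 2.002 m/s

2.00 m/s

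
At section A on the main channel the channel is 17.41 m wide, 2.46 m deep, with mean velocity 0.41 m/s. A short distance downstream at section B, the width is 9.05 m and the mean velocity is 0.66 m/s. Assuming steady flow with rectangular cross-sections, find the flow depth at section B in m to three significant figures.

Q = A₁V₁ = (17.41×2.46) × 0.41 = 17.56 m³/s
d₂ = Q/(b₂ V₂) = 17.56/(9.05×0.66) = 2.940 m

2.94 m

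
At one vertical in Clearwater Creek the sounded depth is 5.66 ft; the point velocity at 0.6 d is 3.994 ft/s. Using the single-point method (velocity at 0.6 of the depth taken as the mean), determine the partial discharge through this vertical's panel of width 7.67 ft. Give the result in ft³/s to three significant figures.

v̄ = v₀.₆ = 3.994 ft/s
q = v̄ × d × w = 3.994 × 5.66 × 7.67 = 173.4 ft³/s

173 ft³/s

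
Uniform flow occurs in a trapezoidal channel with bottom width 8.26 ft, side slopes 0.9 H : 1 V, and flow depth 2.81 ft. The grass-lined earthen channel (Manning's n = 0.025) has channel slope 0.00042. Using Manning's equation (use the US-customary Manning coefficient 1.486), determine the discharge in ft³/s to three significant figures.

57.0 ft³/s

A = (b + z·y)·y = (8.26 + 0.9×2.81)×2.81 = 30.32 ft²
P = b + 2y√(1+z²) = 8.26 + 2×2.81×√(1+0.9²) = 15.82 ft
R = A/P = 30.32/15.82 = 1.916 ft
Q = (1.486/n)·A·R^(2/3)·S^(1/2) = (1.486/0.025) × 30.32 × 1.916^(2/3) × 0.00042^(1/2) = 56.98 ft³/s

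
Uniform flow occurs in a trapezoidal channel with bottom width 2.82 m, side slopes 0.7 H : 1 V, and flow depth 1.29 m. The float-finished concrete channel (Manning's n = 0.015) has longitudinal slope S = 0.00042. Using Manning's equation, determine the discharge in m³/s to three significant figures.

A = (b + z·y)·y = (2.82 + 0.7×1.29)×1.29 = 4.803 m²
P = b + 2y√(1+z²) = 2.82 + 2×1.29×√(1+0.7²) = 5.969 m
R = A/P = 4.803/5.969 = 0.8046 m
Q = (1/n)·A·R^(2/3)·S^(1/2) = (1/0.015) × 4.803 × 0.8046^(2/3) × 0.00042^(1/2) = 5.676 m³/s

5.68 m³/s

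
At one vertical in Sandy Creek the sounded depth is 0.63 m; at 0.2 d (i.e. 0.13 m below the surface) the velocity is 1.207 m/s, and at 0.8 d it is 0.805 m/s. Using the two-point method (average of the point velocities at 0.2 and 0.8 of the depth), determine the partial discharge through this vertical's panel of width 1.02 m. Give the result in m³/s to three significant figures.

0.646 m³/s

v̄ = (1.207 + 0.805) / 2 = 1.006 m/s
q = v̄ × d × w = 1.006 × 0.63 × 1.02 = 0.6465 m³/s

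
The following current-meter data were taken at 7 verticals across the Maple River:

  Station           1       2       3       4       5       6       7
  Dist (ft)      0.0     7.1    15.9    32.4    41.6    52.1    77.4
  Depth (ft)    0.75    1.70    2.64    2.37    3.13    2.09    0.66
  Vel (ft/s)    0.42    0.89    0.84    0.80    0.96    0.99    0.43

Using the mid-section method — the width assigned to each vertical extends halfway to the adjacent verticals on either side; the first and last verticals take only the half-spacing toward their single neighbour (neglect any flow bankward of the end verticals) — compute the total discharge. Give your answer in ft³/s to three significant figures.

136 ft³/s

w_1 = (7.1 − 0.0)/2 = 3.55 ft; q_1 = 0.42 × 0.75 × 3.55 = 1.118 ft³/s
w_2 = (15.9 − 0.0)/2 = 7.95 ft; q_2 = 0.89 × 1.70 × 7.95 = 12.03 ft³/s
w_3 = (32.4 − 7.1)/2 = 12.65 ft; q_3 = 0.84 × 2.64 × 12.65 = 28.05 ft³/s
w_4 = (41.6 − 15.9)/2 = 12.85 ft; q_4 = 0.80 × 2.37 × 12.85 = 24.36 ft³/s
w_5 = (52.1 − 32.4)/2 = 9.85 ft; q_5 = 0.96 × 3.13 × 9.85 = 29.60 ft³/s
w_6 = (77.4 − 41.6)/2 = 17.9 ft; q_6 = 0.99 × 2.09 × 17.9 = 37.04 ft³/s
w_7 = (77.4 − 52.1)/2 = 12.65 ft; q_7 = 0.43 × 0.66 × 12.65 = 3.590 ft³/s
Q = Σ qᵢ = 135.8 ft³/s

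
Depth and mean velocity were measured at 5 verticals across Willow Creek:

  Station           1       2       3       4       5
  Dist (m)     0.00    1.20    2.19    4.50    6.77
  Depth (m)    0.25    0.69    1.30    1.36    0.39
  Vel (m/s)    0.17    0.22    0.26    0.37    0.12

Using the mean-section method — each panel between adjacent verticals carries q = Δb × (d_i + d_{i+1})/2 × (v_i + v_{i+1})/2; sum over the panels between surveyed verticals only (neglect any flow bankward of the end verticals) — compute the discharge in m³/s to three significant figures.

1.80 m³/s

Panel 1-2: Δb = 1.2 m, d̄ = (0.25+0.69)/2 = 0.47, v̄ = (0.17+0.22)/2 = 0.195 → q = 1.2×0.47×0.195 = 0.1100 m³/s
Panel 2-3: Δb = 0.99 m, d̄ = (0.69+1.30)/2 = 0.995, v̄ = (0.22+0.26)/2 = 0.24 → q = 0.99×0.995×0.24 = 0.2364 m³/s
Panel 3-4: Δb = 2.31 m, d̄ = (1.30+1.36)/2 = 1.33, v̄ = (0.26+0.37)/2 = 0.315 → q = 2.31×1.33×0.315 = 0.9678 m³/s
Panel 4-5: Δb = 2.27 m, d̄ = (1.36+0.39)/2 = 0.875, v̄ = (0.37+0.12)/2 = 0.245 → q = 2.27×0.875×0.245 = 0.4866 m³/s
Q = Σ q = 1.801 m³/s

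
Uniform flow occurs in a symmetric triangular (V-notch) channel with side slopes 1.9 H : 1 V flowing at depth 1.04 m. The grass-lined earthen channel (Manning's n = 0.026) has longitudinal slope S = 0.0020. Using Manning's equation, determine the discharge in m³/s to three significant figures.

A = z·y² = 1.9×1.04² = 2.055 m²
P = 2y√(1+z²) = 2×1.04×√(1+1.9²) = 4.466 m
R = A/P = 2.055/4.466 = 0.4602 m
Q = (1/n)·A·R^(2/3)·S^(1/2) = (1/0.026) × 2.055 × 0.4602^(2/3) × 0.0020^(1/2) = 2.107 m³/s

2.11 m³/s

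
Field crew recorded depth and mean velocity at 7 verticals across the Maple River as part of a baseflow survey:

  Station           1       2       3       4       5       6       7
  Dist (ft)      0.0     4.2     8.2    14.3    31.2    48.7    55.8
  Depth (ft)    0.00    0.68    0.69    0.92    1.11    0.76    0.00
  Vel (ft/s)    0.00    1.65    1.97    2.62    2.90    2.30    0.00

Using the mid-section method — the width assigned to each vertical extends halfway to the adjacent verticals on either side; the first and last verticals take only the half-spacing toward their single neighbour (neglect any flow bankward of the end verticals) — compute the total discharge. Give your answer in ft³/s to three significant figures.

w_2 = (8.2 − 0.0)/2 = 4.1 ft; q_2 = 1.65 × 0.68 × 4.1 = 4.600 ft³/s
w_3 = (14.3 − 4.2)/2 = 5.05 ft; q_3 = 1.97 × 0.69 × 5.05 = 6.864 ft³/s
w_4 = (31.2 − 8.2)/2 = 11.5 ft; q_4 = 2.62 × 0.92 × 11.5 = 27.72 ft³/s
w_5 = (48.7 − 14.3)/2 = 17.2 ft; q_5 = 2.90 × 1.11 × 17.2 = 55.37 ft³/s
w_6 = (55.8 − 31.2)/2 = 12.3 ft; q_6 = 2.30 × 0.76 × 12.3 = 21.50 ft³/s
Stations 1, 7 contribute zero (depth or velocity is 0).
Q = Σ qᵢ = 116.1 ft³/s

116 ft³/s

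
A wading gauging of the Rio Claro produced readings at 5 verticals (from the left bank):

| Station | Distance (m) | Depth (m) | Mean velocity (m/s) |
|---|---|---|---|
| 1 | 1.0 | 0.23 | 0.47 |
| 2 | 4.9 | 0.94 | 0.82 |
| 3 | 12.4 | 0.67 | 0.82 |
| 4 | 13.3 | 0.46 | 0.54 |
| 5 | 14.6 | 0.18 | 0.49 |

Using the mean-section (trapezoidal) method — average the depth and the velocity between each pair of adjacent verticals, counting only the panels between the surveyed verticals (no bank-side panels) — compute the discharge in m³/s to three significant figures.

6.98 m³/s

Panel 1-2: Δb = 3.9 m, d̄ = (0.23+0.94)/2 = 0.585, v̄ = (0.47+0.82)/2 = 0.645 → q = 3.9×0.585×0.645 = 1.472 m³/s
Panel 2-3: Δb = 7.5 m, d̄ = (0.94+0.67)/2 = 0.805, v̄ = (0.82+0.82)/2 = 0.82 → q = 7.5×0.805×0.82 = 4.951 m³/s
Panel 3-4: Δb = 0.9 m, d̄ = (0.67+0.46)/2 = 0.565, v̄ = (0.82+0.54)/2 = 0.68 → q = 0.9×0.565×0.68 = 0.3458 m³/s
Panel 4-5: Δb = 1.3 m, d̄ = (0.46+0.18)/2 = 0.32, v̄ = (0.54+0.49)/2 = 0.515 → q = 1.3×0.32×0.515 = 0.2142 m³/s
Q = Σ q = 6.982 m³/s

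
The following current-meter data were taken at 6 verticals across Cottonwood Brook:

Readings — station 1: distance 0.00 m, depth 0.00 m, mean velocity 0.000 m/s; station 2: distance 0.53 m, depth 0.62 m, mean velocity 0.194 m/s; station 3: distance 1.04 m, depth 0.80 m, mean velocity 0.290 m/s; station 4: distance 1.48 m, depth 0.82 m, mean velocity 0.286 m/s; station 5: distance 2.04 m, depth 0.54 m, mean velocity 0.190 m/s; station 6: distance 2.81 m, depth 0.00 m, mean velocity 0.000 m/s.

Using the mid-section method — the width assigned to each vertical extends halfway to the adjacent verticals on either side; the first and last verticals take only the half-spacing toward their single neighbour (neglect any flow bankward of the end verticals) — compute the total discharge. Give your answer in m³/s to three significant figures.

0.358 m³/s

w_2 = (1.04 − 0.00)/2 = 0.52 m; q_2 = 0.194 × 0.62 × 0.52 = 0.06255 m³/s
w_3 = (1.48 − 0.53)/2 = 0.475 m; q_3 = 0.290 × 0.80 × 0.475 = 0.1102 m³/s
w_4 = (2.04 − 1.04)/2 = 0.5 m; q_4 = 0.286 × 0.82 × 0.5 = 0.1173 m³/s
w_5 = (2.81 − 1.48)/2 = 0.665 m; q_5 = 0.190 × 0.54 × 0.665 = 0.06823 m³/s
Stations 1, 6 contribute zero (depth or velocity is 0).
Q = Σ qᵢ = 0.3582 m³/s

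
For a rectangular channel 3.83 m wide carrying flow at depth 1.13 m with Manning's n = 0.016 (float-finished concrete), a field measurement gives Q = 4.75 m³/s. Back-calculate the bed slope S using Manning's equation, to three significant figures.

A = b·y = 3.83 × 1.13 = 4.328 m²
P = b + 2y = 3.83 + 2×1.13 = 6.090 m
R = A/P = 4.328/6.090 = 0.7107 m
S = (Q·n / (1·A·R^(2/3)))² = (4.75×0.016 / (1×4.328×0.7964))² = 0.0004862

0.000486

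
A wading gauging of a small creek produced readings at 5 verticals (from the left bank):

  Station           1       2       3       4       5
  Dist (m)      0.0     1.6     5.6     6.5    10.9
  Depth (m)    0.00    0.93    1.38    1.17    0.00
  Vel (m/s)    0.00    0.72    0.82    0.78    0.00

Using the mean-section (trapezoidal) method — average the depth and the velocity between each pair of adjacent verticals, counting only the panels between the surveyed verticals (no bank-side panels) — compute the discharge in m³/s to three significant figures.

Panel 1-2: Δb = 1.6 m, d̄ = (0.00+0.93)/2 = 0.465, v̄ = (0.00+0.72)/2 = 0.36 → q = 1.6×0.465×0.36 = 0.2678 m³/s
Panel 2-3: Δb = 4 m, d̄ = (0.93+1.38)/2 = 1.155, v̄ = (0.72+0.82)/2 = 0.77 → q = 4×1.155×0.77 = 3.557 m³/s
Panel 3-4: Δb = 0.9 m, d̄ = (1.38+1.17)/2 = 1.275, v̄ = (0.82+0.78)/2 = 0.8 → q = 0.9×1.275×0.8 = 0.9180 m³/s
Panel 4-5: Δb = 4.4 m, d̄ = (1.17+0.00)/2 = 0.585, v̄ = (0.78+0.00)/2 = 0.39 → q = 4.4×0.585×0.39 = 1.004 m³/s
Q = Σ q = 5.747 m³/s

5.75 m³/s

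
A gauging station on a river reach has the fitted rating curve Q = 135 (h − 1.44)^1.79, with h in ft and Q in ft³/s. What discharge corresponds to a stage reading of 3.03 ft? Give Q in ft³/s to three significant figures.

310 ft³/s

Q = 135 × (3.03 − 1.44)^1.79 = 135 × 1.59^1.79 = 309.6 ft³/s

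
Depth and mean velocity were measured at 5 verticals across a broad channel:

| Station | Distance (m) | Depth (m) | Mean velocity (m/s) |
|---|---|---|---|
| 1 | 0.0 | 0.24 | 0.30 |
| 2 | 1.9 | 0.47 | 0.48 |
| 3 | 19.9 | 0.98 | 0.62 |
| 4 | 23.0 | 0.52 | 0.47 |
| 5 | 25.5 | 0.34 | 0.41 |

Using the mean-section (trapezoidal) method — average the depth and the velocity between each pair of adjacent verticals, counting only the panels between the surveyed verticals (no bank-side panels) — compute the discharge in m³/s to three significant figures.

Panel 1-2: Δb = 1.9 m, d̄ = (0.24+0.47)/2 = 0.355, v̄ = (0.30+0.48)/2 = 0.39 → q = 1.9×0.355×0.39 = 0.2631 m³/s
Panel 2-3: Δb = 18 m, d̄ = (0.47+0.98)/2 = 0.725, v̄ = (0.48+0.62)/2 = 0.55 → q = 18×0.725×0.55 = 7.178 m³/s
Panel 3-4: Δb = 3.1 m, d̄ = (0.98+0.52)/2 = 0.75, v̄ = (0.62+0.47)/2 = 0.545 → q = 3.1×0.75×0.545 = 1.267 m³/s
Panel 4-5: Δb = 2.5 m, d̄ = (0.52+0.34)/2 = 0.43, v̄ = (0.47+0.41)/2 = 0.44 → q = 2.5×0.43×0.44 = 0.4730 m³/s
Q = Σ q = 9.181 m³/s

9.18 m³/s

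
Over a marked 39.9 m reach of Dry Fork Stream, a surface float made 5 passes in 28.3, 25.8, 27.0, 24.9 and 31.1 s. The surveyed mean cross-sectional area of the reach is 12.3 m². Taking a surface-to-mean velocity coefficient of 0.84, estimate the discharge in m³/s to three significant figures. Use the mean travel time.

t̄ = (28.3 + 25.8 + 27.0 + 24.9 + 31.1) / 5 = 27.42 s
v_surface = L / t̄ = 39.9 / 27.42 = 1.455 m/s
v_mean = 0.84 × 1.455 = 1.222 m/s
Q = A × v_mean = 12.3 × 1.222 = 15.03 m³/s

15.0 m³/s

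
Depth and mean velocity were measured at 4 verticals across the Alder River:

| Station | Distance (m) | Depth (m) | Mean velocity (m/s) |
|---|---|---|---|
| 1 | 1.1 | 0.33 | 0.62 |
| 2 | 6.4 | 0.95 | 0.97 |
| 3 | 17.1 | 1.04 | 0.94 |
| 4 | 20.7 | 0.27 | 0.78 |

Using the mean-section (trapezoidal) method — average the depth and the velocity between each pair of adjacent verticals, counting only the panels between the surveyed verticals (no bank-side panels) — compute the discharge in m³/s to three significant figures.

Panel 1-2: Δb = 5.3 m, d̄ = (0.33+0.95)/2 = 0.64, v̄ = (0.62+0.97)/2 = 0.795 → q = 5.3×0.64×0.795 = 2.697 m³/s
Panel 2-3: Δb = 10.7 m, d̄ = (0.95+1.04)/2 = 0.995, v̄ = (0.97+0.94)/2 = 0.955 → q = 10.7×0.995×0.955 = 10.17 m³/s
Panel 3-4: Δb = 3.6 m, d̄ = (1.04+0.27)/2 = 0.655, v̄ = (0.94+0.78)/2 = 0.86 → q = 3.6×0.655×0.86 = 2.028 m³/s
Q = Σ q = 14.89 m³/s

14.9 m³/s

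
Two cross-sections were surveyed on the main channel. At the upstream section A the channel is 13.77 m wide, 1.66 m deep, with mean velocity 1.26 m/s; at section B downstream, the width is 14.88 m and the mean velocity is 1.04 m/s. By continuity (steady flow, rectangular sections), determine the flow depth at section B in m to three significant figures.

Q = A₁V₁ = (13.77×1.66) × 1.26 = 28.80 m³/s
d₂ = Q/(b₂ V₂) = 28.80/(14.88×1.04) = 1.861 m

1.86 m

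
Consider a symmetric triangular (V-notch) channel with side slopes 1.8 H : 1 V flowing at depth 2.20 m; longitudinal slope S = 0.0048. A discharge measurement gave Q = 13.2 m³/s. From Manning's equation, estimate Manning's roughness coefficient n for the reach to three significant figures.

0.0445

A = z·y² = 1.8×2.20² = 8.712 m²
P = 2y√(1+z²) = 2×2.20×√(1+1.8²) = 9.060 m
R = A/P = 8.712/9.060 = 0.9616 m
n = (1/Q)·A·R^(2/3)·S^(1/2) = (1/13.2) × 8.712 × 0.9742 × 0.06928 = 0.04455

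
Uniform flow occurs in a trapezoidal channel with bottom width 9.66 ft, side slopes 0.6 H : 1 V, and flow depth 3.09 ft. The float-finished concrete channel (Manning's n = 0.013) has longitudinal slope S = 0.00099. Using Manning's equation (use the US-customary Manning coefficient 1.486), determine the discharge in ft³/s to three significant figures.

A = (b + z·y)·y = (9.66 + 0.6×3.09)×3.09 = 35.58 ft²
P = b + 2y√(1+z²) = 9.66 + 2×3.09×√(1+0.6²) = 16.87 ft
R = A/P = 35.58/16.87 = 2.109 ft
Q = (1.486/n)·A·R^(2/3)·S^(1/2) = (1.486/0.013) × 35.58 × 2.109^(2/3) × 0.00099^(1/2) = 210.5 ft³/s

210 ft³/s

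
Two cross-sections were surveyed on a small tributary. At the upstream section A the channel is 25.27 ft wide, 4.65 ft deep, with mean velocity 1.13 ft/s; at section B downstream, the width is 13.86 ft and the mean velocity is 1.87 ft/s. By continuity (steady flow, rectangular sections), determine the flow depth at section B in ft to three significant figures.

Q = A₁V₁ = (25.27×4.65) × 1.13 = 132.8 ft³/s
d₂ = Q/(b₂ V₂) = 132.8/(13.86×1.87) = 5.123 ft

5.12 ft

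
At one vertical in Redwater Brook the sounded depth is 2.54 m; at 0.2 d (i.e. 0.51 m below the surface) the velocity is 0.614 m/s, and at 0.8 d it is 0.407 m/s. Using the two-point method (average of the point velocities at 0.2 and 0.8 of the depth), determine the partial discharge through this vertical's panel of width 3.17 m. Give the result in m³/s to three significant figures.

4.11 m³/s

v̄ = (0.614 + 0.407) / 2 = 0.5105 m/s
q = v̄ × d × w = 0.5105 × 2.54 × 3.17 = 4.110 m³/s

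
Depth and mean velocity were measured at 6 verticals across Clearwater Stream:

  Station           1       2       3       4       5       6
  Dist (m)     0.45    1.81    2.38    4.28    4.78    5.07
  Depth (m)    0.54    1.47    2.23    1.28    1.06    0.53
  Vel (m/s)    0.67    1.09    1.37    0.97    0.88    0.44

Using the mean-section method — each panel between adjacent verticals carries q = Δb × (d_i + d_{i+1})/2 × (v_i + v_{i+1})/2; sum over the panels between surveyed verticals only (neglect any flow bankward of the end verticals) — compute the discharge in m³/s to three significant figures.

Panel 1-2: Δb = 1.36 m, d̄ = (0.54+1.47)/2 = 1.005, v̄ = (0.67+1.09)/2 = 0.88 → q = 1.36×1.005×0.88 = 1.203 m³/s
Panel 2-3: Δb = 0.57 m, d̄ = (1.47+2.23)/2 = 1.85, v̄ = (1.09+1.37)/2 = 1.23 → q = 0.57×1.85×1.23 = 1.297 m³/s
Panel 3-4: Δb = 1.9 m, d̄ = (2.23+1.28)/2 = 1.755, v̄ = (1.37+0.97)/2 = 1.17 → q = 1.9×1.755×1.17 = 3.901 m³/s
Panel 4-5: Δb = 0.5 m, d̄ = (1.28+1.06)/2 = 1.17, v̄ = (0.97+0.88)/2 = 0.925 → q = 0.5×1.17×0.925 = 0.5411 m³/s
Panel 5-6: Δb = 0.29 m, d̄ = (1.06+0.53)/2 = 0.795, v̄ = (0.88+0.44)/2 = 0.66 → q = 0.29×0.795×0.66 = 0.1522 m³/s
Q = Σ q = 7.094 m³/s

7.09 m³/s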